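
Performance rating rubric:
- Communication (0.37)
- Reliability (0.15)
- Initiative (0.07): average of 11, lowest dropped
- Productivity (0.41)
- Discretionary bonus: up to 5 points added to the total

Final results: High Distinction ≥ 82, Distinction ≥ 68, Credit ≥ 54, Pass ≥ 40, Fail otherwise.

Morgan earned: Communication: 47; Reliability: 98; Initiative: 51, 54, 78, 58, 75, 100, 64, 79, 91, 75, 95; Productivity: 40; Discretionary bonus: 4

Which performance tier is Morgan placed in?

Credit

Initiative: drop 51 → average of remaining 10 = 769/10 = 76.9
Weighted total:
  Communication 47 × 0.37 = 17.39
  Reliability 98 × 0.15 = 14.7
  Initiative 76.9 × 0.07 = 5.383
  Productivity 40 × 0.41 = 16.4
Sum = 53.873
Discretionary bonus: 53.873 + 4 = 57.873
57.873 is ≥ 54 and < 68 → Credit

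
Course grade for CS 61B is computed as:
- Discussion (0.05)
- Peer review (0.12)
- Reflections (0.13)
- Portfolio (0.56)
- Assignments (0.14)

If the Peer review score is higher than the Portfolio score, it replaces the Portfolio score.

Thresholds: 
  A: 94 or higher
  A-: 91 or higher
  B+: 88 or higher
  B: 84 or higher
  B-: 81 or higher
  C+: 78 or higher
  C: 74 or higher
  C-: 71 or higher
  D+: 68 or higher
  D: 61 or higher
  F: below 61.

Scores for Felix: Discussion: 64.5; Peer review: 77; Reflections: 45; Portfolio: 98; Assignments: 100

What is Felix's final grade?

B

Peer review (77) ≤ Portfolio (98), so Portfolio stays at 98.
Weighted total:
  Discussion 64.5 × 0.05 = 3.225
  Peer review 77 × 0.12 = 9.24
  Reflections 45 × 0.13 = 5.85
  Portfolio 98 × 0.56 = 54.88
  Assignments 100 × 0.14 = 14
Sum = 87.195
87.195 is ≥ 84 and < 88 → B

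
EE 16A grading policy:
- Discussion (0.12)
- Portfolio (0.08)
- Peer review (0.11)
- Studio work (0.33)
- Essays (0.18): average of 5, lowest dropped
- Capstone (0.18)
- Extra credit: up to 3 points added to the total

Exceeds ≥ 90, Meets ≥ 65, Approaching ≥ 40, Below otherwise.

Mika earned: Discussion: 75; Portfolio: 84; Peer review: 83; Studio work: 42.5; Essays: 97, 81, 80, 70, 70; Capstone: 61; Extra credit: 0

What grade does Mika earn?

Essays: drop 70 → average of remaining 4 = 328/4 = 82
Weighted total:
  Discussion 75 × 0.12 = 9
  Portfolio 84 × 0.08 = 6.72
  Peer review 83 × 0.11 = 9.13
  Studio work 42.5 × 0.33 = 14.025
  Essays 82 × 0.18 = 14.76
  Capstone 61 × 0.18 = 10.98
Sum = 64.615
Extra credit: 64.615 + 0 = 64.615
64.615 is ≥ 40 and < 65 → Approaching

Approaching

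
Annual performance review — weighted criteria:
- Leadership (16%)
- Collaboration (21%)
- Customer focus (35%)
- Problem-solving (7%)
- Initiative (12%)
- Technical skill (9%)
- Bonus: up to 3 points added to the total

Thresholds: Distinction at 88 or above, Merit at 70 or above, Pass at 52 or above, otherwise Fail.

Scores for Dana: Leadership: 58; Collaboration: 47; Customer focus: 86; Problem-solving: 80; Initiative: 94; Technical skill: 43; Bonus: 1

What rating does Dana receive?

Weighted total:
  Leadership 58 × 0.16 = 9.28
  Collaboration 47 × 0.21 = 9.87
  Customer focus 86 × 0.35 = 30.1
  Problem-solving 80 × 0.07 = 5.6
  Initiative 94 × 0.12 = 11.28
  Technical skill 43 × 0.09 = 3.87
Sum = 70
Bonus: 70 + 1 = 71
71 is ≥ 70 and < 88 → Merit

Merit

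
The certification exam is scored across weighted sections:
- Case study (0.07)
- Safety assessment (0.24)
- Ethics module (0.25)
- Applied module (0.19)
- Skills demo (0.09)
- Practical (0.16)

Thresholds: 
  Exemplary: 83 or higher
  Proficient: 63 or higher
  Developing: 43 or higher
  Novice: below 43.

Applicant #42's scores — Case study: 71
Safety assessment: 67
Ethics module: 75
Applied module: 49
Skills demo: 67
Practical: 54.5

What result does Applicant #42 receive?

Weighted total:
  Case study 71 × 0.07 = 4.97
  Safety assessment 67 × 0.24 = 16.08
  Ethics module 75 × 0.25 = 18.75
  Applied module 49 × 0.19 = 9.31
  Skills demo 67 × 0.09 = 6.03
  Practical 54.5 × 0.16 = 8.72
Sum = 63.86
63.86 is ≥ 63 and < 83 → Proficient

Proficient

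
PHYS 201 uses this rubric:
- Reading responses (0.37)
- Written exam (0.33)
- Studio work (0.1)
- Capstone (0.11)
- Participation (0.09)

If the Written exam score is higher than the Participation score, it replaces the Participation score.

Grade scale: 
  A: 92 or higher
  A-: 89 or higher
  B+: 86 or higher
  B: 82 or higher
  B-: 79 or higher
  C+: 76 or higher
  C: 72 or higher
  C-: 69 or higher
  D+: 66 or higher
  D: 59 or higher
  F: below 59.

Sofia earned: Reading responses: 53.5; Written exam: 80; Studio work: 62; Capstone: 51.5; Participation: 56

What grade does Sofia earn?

D

Written exam (80) > Participation (56), so Participation counts as 80.
Weighted total:
  Reading responses 53.5 × 0.37 = 19.795
  Written exam 80 × 0.33 = 26.4
  Studio work 62 × 0.1 = 6.2
  Capstone 51.5 × 0.11 = 5.665
  Participation 80 × 0.09 = 7.2
Sum = 65.26
65.26 is ≥ 59 and < 66 → D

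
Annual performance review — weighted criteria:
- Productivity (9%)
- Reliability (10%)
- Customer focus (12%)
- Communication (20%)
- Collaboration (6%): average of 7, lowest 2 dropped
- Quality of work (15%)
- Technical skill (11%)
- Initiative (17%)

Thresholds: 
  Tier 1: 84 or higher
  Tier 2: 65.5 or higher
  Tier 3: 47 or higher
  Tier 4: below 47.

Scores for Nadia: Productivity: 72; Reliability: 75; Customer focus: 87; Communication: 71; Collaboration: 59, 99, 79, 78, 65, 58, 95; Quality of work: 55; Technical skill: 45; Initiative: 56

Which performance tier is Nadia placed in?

Collaboration: drop 58, 59 → average of remaining 5 = 416/5 = 83.2
Weighted total:
  Productivity 72 × 0.09 = 6.48
  Reliability 75 × 0.1 = 7.5
  Customer focus 87 × 0.12 = 10.44
  Communication 71 × 0.2 = 14.2
  Collaboration 83.2 × 0.06 = 4.992
  Quality of work 55 × 0.15 = 8.25
  Technical skill 45 × 0.11 = 4.95
  Initiative 56 × 0.17 = 9.52
Sum = 66.332
66.332 is ≥ 65.5 and < 84 → Tier 2

Tier 2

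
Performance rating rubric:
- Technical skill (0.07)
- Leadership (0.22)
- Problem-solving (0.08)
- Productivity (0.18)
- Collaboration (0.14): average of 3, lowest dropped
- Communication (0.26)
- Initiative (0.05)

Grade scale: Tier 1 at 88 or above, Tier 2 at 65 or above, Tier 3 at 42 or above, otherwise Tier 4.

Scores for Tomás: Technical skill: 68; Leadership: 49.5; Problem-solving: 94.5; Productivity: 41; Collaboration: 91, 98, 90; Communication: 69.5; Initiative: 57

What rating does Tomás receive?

Collaboration: drop 90 → average of remaining 2 = 189/2 = 94.5
Weighted total:
  Technical skill 68 × 0.07 = 4.76
  Leadership 49.5 × 0.22 = 10.89
  Problem-solving 94.5 × 0.08 = 7.56
  Productivity 41 × 0.18 = 7.38
  Collaboration 94.5 × 0.14 = 13.23
  Communication 69.5 × 0.26 = 18.07
  Initiative 57 × 0.05 = 2.85
Sum = 64.74
64.74 is ≥ 42 and < 65 → Tier 3

Tier 3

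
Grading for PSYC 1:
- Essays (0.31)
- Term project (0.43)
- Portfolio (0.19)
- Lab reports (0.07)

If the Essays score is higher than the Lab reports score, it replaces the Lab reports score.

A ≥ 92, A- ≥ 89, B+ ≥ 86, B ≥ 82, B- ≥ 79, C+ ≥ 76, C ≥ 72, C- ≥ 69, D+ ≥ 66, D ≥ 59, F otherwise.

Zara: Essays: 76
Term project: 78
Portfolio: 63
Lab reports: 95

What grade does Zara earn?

C

Essays (76) ≤ Lab reports (95), so Lab reports stays at 95.
Weighted total:
  Essays 76 × 0.31 = 23.56
  Term project 78 × 0.43 = 33.54
  Portfolio 63 × 0.19 = 11.97
  Lab reports 95 × 0.07 = 6.65
Sum = 75.72
75.72 is ≥ 72 and < 76 → C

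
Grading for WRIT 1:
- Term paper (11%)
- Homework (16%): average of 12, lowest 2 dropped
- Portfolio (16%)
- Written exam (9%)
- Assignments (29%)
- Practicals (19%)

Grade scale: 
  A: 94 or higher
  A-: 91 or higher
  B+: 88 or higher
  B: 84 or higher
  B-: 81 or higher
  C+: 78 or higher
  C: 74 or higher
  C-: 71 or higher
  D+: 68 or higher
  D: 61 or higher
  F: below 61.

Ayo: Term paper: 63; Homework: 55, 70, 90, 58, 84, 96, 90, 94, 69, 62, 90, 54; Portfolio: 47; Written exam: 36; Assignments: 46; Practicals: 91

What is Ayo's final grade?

Homework: drop 54, 55 → average of remaining 10 = 803/10 = 80.3
Weighted total:
  Term paper 63 × 0.11 = 6.93
  Homework 80.3 × 0.16 = 12.848
  Portfolio 47 × 0.16 = 7.52
  Written exam 36 × 0.09 = 3.24
  Assignments 46 × 0.29 = 13.34
  Practicals 91 × 0.19 = 17.29
Sum = 61.168
61.168 is ≥ 61 and < 68 → D

D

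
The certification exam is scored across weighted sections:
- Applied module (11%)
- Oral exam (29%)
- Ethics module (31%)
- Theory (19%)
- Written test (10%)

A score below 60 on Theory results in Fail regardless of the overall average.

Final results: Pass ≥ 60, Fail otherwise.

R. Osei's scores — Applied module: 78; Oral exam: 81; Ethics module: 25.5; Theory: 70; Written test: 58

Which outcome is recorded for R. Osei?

Theory score 70 ≥ 60: minimum met.
Weighted total:
  Applied module 78 × 0.11 = 8.58
  Oral exam 81 × 0.29 = 23.49
  Ethics module 25.5 × 0.31 = 7.905
  Theory 70 × 0.19 = 13.3
  Written test 58 × 0.1 = 5.8
Sum = 59.075
59.075 < 60 → Fail

Fail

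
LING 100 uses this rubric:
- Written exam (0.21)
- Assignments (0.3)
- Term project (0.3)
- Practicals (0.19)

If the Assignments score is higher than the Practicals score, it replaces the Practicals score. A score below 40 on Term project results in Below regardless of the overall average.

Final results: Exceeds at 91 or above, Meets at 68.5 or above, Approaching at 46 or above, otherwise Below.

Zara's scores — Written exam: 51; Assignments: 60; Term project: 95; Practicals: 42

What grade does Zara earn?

Meets

Assignments (60) > Practicals (42), so Practicals counts as 60.
Term project score 95 ≥ 40: minimum met.
Weighted total:
  Written exam 51 × 0.21 = 10.71
  Assignments 60 × 0.3 = 18
  Term project 95 × 0.3 = 28.5
  Practicals 60 × 0.19 = 11.4
Sum = 68.61
68.61 is ≥ 68.5 and < 91 → Meets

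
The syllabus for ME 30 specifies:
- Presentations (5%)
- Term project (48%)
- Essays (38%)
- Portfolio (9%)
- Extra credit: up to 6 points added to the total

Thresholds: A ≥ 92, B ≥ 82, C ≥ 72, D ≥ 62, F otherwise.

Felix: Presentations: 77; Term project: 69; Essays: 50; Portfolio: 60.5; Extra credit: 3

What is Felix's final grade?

D

Weighted total:
  Presentations 77 × 0.05 = 3.85
  Term project 69 × 0.48 = 33.12
  Essays 50 × 0.38 = 19
  Portfolio 60.5 × 0.09 = 5.445
Sum = 61.415
Extra credit: 61.415 + 3 = 64.415
64.415 is ≥ 62 and < 72 → D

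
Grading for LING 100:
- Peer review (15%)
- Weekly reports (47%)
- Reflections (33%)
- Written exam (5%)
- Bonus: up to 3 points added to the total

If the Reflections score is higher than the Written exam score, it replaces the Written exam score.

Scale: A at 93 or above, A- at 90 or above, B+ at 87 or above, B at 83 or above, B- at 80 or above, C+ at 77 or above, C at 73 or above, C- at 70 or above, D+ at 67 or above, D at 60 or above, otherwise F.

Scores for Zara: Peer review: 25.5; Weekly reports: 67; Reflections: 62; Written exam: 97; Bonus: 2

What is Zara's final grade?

D

Reflections (62) ≤ Written exam (97), so Written exam stays at 97.
Weighted total:
  Peer review 25.5 × 0.15 = 3.825
  Weekly reports 67 × 0.47 = 31.49
  Reflections 62 × 0.33 = 20.46
  Written exam 97 × 0.05 = 4.85
Sum = 60.625
Bonus: 60.625 + 2 = 62.625
62.625 is ≥ 60 and < 67 → D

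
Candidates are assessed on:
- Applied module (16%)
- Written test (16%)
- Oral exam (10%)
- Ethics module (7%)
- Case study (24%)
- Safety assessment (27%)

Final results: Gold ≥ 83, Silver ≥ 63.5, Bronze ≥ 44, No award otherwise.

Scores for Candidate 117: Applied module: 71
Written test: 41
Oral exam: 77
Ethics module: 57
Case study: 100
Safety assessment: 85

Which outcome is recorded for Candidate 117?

Weighted total:
  Applied module 71 × 0.16 = 11.36
  Written test 41 × 0.16 = 6.56
  Oral exam 77 × 0.1 = 7.7
  Ethics module 57 × 0.07 = 3.99
  Case study 100 × 0.24 = 24
  Safety assessment 85 × 0.27 = 22.95
Sum = 76.56
76.56 is ≥ 63.5 and < 83 → Silver

Silver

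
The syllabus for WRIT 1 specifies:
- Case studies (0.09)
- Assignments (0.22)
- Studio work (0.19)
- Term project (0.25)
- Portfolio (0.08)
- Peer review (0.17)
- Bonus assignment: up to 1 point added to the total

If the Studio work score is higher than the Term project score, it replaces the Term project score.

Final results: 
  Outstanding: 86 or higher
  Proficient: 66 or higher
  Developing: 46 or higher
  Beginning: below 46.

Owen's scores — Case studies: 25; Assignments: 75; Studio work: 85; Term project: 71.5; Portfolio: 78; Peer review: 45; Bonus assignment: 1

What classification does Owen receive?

Proficient

Studio work (85) > Term project (71.5), so Term project counts as 85.
Weighted total:
  Case studies 25 × 0.09 = 2.25
  Assignments 75 × 0.22 = 16.5
  Studio work 85 × 0.19 = 16.15
  Term project 85 × 0.25 = 21.25
  Portfolio 78 × 0.08 = 6.24
  Peer review 45 × 0.17 = 7.65
Sum = 70.04
Bonus assignment: 70.04 + 1 = 71.04
71.04 is ≥ 66 and < 86 → Proficient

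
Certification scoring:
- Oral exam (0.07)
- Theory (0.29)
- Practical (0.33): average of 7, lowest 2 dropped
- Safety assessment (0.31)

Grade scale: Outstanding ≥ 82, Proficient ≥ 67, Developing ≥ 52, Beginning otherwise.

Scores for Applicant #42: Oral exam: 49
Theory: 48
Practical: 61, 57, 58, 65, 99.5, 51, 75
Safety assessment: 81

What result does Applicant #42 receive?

Developing

Practical: drop 51, 57 → average of remaining 5 = 358.5/5 = 71.7
Weighted total:
  Oral exam 49 × 0.07 = 3.43
  Theory 48 × 0.29 = 13.92
  Practical 71.7 × 0.33 = 23.661
  Safety assessment 81 × 0.31 = 25.11
Sum = 66.121
66.121 is ≥ 52 and < 67 → Developing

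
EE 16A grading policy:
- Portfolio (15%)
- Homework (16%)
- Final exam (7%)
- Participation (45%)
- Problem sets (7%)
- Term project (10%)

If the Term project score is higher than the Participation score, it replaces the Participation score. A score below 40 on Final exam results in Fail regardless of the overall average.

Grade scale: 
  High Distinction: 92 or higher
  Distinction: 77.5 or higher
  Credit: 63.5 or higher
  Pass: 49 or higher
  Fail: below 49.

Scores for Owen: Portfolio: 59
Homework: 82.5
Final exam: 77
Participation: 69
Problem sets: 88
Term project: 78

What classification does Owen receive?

Credit

Term project (78) > Participation (69), so Participation counts as 78.
Final exam score 77 ≥ 40: minimum met.
Weighted total:
  Portfolio 59 × 0.15 = 8.85
  Homework 82.5 × 0.16 = 13.2
  Final exam 77 × 0.07 = 5.39
  Participation 78 × 0.45 = 35.1
  Problem sets 88 × 0.07 = 6.16
  Term project 78 × 0.1 = 7.8
Sum = 76.5
76.5 is ≥ 63.5 and < 77.5 → Credit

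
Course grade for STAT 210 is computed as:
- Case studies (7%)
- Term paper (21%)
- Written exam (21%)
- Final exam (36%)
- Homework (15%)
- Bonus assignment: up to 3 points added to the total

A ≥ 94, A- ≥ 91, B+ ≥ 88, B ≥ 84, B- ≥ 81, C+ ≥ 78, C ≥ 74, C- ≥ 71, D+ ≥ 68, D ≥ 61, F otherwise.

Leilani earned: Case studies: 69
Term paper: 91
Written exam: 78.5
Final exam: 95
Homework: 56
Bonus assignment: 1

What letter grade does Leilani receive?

B

Weighted total:
  Case studies 69 × 0.07 = 4.83
  Term paper 91 × 0.21 = 19.11
  Written exam 78.5 × 0.21 = 16.485
  Final exam 95 × 0.36 = 34.2
  Homework 56 × 0.15 = 8.4
Sum = 83.025
Bonus assignment: 83.025 + 1 = 84.025
84.025 is ≥ 84 and < 88 → B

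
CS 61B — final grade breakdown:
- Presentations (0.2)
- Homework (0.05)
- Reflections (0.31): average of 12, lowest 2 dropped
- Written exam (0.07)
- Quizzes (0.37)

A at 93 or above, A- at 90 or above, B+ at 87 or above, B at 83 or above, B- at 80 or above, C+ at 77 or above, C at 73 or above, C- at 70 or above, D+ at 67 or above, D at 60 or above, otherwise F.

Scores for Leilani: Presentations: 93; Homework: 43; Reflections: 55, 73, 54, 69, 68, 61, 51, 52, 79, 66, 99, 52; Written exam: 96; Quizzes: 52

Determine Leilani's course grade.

Reflections: drop 51, 52 → average of remaining 10 = 676/10 = 67.6
Weighted total:
  Presentations 93 × 0.2 = 18.6
  Homework 43 × 0.05 = 2.15
  Reflections 67.6 × 0.31 = 20.956
  Written exam 96 × 0.07 = 6.72
  Quizzes 52 × 0.37 = 19.24
Sum = 67.666
67.666 is ≥ 67 and < 70 → D+

D+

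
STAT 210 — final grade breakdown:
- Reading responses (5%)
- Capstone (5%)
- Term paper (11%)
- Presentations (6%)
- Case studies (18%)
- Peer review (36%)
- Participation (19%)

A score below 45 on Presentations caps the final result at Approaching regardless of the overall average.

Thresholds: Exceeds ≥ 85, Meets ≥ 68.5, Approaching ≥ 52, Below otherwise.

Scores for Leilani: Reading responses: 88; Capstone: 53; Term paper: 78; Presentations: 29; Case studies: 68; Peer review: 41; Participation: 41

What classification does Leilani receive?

Approaching

Presentations score 29 < 45: minimum not met.
Weighted total:
  Reading responses 88 × 0.05 = 4.4
  Capstone 53 × 0.05 = 2.65
  Term paper 78 × 0.11 = 8.58
  Presentations 29 × 0.06 = 1.74
  Case studies 68 × 0.18 = 12.24
  Peer review 41 × 0.36 = 14.76
  Participation 41 × 0.19 = 7.79
Sum = 52.16
52.16 would be Approaching; cap at Approaching applies → Approaching.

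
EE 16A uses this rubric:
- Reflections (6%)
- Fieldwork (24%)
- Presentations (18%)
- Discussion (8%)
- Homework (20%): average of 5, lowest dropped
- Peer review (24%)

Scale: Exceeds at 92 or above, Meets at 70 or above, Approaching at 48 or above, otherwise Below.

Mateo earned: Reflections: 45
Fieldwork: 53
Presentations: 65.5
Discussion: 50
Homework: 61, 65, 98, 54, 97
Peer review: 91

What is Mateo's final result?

Homework: drop 54 → average of remaining 4 = 321/4 = 80.25
Weighted total:
  Reflections 45 × 0.06 = 2.7
  Fieldwork 53 × 0.24 = 12.72
  Presentations 65.5 × 0.18 = 11.79
  Discussion 50 × 0.08 = 4
  Homework 80.25 × 0.2 = 16.05
  Peer review 91 × 0.24 = 21.84
Sum = 69.1
69.1 is ≥ 48 and < 70 → Approaching

Approaching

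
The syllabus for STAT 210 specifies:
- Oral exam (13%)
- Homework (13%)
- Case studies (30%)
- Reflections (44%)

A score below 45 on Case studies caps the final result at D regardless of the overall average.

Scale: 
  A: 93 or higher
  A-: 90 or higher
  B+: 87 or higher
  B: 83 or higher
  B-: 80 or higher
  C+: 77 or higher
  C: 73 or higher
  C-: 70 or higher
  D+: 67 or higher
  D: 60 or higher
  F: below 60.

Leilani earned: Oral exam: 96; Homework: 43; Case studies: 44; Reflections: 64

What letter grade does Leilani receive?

Case studies score 44 < 45: minimum not met.
Weighted total:
  Oral exam 96 × 0.13 = 12.48
  Homework 43 × 0.13 = 5.59
  Case studies 44 × 0.3 = 13.2
  Reflections 64 × 0.44 = 28.16
Sum = 59.43
59.43 would be F; cap at D applies → F.

F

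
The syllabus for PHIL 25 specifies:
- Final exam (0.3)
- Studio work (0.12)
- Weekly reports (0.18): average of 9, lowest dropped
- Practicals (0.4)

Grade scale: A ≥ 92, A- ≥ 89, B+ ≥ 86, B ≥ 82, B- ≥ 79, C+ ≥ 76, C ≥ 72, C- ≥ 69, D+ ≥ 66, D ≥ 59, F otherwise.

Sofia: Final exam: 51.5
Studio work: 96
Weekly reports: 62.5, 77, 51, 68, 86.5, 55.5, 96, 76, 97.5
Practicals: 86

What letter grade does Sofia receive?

Weekly reports: drop 51 → average of remaining 8 = 619/8 = 77.375
Weighted total:
  Final exam 51.5 × 0.3 = 15.45
  Studio work 96 × 0.12 = 11.52
  Weekly reports 77.375 × 0.18 = 13.9275
  Practicals 86 × 0.4 = 34.4
Sum = 75.2975
75.2975 is ≥ 72 and < 76 → C

C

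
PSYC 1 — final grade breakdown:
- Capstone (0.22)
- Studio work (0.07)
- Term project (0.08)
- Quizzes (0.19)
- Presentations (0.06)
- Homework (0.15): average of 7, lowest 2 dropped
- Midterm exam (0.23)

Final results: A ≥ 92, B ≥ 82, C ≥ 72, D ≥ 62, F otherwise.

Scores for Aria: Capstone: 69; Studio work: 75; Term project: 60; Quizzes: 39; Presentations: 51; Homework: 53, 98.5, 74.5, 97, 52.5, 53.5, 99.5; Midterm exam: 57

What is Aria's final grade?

F

Homework: drop 52.5, 53 → average of remaining 5 = 423/5 = 84.6
Weighted total:
  Capstone 69 × 0.22 = 15.18
  Studio work 75 × 0.07 = 5.25
  Term project 60 × 0.08 = 4.8
  Quizzes 39 × 0.19 = 7.41
  Presentations 51 × 0.06 = 3.06
  Homework 84.6 × 0.15 = 12.69
  Midterm exam 57 × 0.23 = 13.11
Sum = 61.5
61.5 < 62 → F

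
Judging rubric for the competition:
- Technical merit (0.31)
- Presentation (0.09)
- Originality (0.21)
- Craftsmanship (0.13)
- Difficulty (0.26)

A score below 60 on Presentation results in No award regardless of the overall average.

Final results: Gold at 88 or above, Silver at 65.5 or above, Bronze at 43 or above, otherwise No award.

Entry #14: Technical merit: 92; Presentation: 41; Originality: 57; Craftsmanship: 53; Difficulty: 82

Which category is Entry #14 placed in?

Presentation score 41 < 60: minimum not met.
Weighted total:
  Technical merit 92 × 0.31 = 28.52
  Presentation 41 × 0.09 = 3.69
  Originality 57 × 0.21 = 11.97
  Craftsmanship 53 × 0.13 = 6.89
  Difficulty 82 × 0.26 = 21.32
Sum = 72.39
Because the Presentation minimum was not met, the result is No award.

No award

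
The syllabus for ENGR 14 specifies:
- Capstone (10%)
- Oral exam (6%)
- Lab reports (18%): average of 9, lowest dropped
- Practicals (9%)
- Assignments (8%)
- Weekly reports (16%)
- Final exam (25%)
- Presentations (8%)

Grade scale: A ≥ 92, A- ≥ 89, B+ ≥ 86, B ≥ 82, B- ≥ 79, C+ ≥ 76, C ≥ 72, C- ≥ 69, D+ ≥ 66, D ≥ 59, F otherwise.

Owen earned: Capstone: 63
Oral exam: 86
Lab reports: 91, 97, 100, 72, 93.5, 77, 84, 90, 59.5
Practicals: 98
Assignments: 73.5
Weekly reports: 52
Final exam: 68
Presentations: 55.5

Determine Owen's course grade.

C-

Lab reports: drop 59.5 → average of remaining 8 = 704.5/8 = 88.0625
Weighted total:
  Capstone 63 × 0.1 = 6.3
  Oral exam 86 × 0.06 = 5.16
  Lab reports 88.0625 × 0.18 = 15.85125
  Practicals 98 × 0.09 = 8.82
  Assignments 73.5 × 0.08 = 5.88
  Weekly reports 52 × 0.16 = 8.32
  Final exam 68 × 0.25 = 17
  Presentations 55.5 × 0.08 = 4.44
Sum = 71.77125
71.77125 is ≥ 69 and < 72 → C-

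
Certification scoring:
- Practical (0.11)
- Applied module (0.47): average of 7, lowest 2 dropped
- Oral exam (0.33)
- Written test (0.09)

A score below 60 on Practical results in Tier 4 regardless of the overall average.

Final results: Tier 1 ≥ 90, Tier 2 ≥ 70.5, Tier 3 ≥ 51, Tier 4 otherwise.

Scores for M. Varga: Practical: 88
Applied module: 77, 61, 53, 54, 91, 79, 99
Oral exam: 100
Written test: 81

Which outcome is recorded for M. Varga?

Tier 2

Applied module: drop 53, 54 → average of remaining 5 = 407/5 = 81.4
Practical score 88 ≥ 60: minimum met.
Weighted total:
  Practical 88 × 0.11 = 9.68
  Applied module 81.4 × 0.47 = 38.258
  Oral exam 100 × 0.33 = 33
  Written test 81 × 0.09 = 7.29
Sum = 88.228
88.228 is ≥ 70.5 and < 90 → Tier 2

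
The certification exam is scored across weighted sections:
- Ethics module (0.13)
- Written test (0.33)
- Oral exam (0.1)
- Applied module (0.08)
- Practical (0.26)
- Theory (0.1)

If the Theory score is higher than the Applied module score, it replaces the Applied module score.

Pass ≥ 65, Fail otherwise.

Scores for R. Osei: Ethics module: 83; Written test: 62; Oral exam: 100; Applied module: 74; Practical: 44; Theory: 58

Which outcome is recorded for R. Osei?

Theory (58) ≤ Applied module (74), so Applied module stays at 74.
Weighted total:
  Ethics module 83 × 0.13 = 10.79
  Written test 62 × 0.33 = 20.46
  Oral exam 100 × 0.1 = 10
  Applied module 74 × 0.08 = 5.92
  Practical 44 × 0.26 = 11.44
  Theory 58 × 0.1 = 5.8
Sum = 64.41
64.41 < 65 → Fail

Fail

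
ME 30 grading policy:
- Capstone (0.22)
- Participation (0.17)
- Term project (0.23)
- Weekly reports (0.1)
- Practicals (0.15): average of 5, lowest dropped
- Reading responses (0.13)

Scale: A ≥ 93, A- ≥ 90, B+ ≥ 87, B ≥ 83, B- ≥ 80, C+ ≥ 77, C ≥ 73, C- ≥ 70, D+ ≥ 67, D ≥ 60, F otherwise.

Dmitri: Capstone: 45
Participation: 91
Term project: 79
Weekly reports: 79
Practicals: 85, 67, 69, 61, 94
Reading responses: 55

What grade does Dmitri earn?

Practicals: drop 61 → average of remaining 4 = 315/4 = 78.75
Weighted total:
  Capstone 45 × 0.22 = 9.9
  Participation 91 × 0.17 = 15.47
  Term project 79 × 0.23 = 18.17
  Weekly reports 79 × 0.1 = 7.9
  Practicals 78.75 × 0.15 = 11.8125
  Reading responses 55 × 0.13 = 7.15
Sum = 70.4025
70.4025 is ≥ 70 and < 73 → C-

C-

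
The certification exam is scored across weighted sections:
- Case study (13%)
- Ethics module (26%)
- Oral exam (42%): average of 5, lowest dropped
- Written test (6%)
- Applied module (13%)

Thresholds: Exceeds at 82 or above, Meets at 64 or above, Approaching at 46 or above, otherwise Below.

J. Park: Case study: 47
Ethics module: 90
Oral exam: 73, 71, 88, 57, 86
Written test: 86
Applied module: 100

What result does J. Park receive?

Oral exam: drop 57 → average of remaining 4 = 318/4 = 79.5
Weighted total:
  Case study 47 × 0.13 = 6.11
  Ethics module 90 × 0.26 = 23.4
  Oral exam 79.5 × 0.42 = 33.39
  Written test 86 × 0.06 = 5.16
  Applied module 100 × 0.13 = 13
Sum = 81.06
81.06 is ≥ 64 and < 82 → Meets

Meets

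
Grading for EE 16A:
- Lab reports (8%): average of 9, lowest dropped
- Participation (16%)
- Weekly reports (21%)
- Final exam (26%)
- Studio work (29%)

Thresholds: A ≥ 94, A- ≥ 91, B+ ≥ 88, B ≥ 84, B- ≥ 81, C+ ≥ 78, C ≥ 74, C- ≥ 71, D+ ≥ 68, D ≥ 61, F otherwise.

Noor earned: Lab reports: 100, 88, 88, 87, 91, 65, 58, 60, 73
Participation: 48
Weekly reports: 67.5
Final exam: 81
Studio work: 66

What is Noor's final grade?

D+

Lab reports: drop 58 → average of remaining 8 = 652/8 = 81.5
Weighted total:
  Lab reports 81.5 × 0.08 = 6.52
  Participation 48 × 0.16 = 7.68
  Weekly reports 67.5 × 0.21 = 14.175
  Final exam 81 × 0.26 = 21.06
  Studio work 66 × 0.29 = 19.14
Sum = 68.575
68.575 is ≥ 68 and < 71 → D+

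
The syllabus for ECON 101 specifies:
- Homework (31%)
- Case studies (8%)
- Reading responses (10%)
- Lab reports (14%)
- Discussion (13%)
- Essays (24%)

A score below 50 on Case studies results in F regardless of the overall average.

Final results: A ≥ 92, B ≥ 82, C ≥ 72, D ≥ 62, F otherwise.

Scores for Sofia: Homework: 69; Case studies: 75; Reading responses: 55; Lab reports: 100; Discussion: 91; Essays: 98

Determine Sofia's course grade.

Case studies score 75 ≥ 50: minimum met.
Weighted total:
  Homework 69 × 0.31 = 21.39
  Case studies 75 × 0.08 = 6
  Reading responses 55 × 0.1 = 5.5
  Lab reports 100 × 0.14 = 14
  Discussion 91 × 0.13 = 11.83
  Essays 98 × 0.24 = 23.52
Sum = 82.24
82.24 is ≥ 82 and < 92 → B

B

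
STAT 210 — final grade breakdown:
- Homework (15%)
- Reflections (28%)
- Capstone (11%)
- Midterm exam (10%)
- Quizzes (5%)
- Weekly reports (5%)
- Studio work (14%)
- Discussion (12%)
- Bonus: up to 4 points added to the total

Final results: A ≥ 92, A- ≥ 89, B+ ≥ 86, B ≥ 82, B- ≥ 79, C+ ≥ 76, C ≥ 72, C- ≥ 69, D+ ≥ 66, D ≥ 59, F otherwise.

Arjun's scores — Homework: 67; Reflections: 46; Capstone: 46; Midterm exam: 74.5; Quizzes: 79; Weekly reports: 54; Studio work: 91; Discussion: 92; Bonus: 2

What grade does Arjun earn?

D+

Weighted total:
  Homework 67 × 0.15 = 10.05
  Reflections 46 × 0.28 = 12.88
  Capstone 46 × 0.11 = 5.06
  Midterm exam 74.5 × 0.1 = 7.45
  Quizzes 79 × 0.05 = 3.95
  Weekly reports 54 × 0.05 = 2.7
  Studio work 91 × 0.14 = 12.74
  Discussion 92 × 0.12 = 11.04
Sum = 65.87
Bonus: 65.87 + 2 = 67.87
67.87 is ≥ 66 and < 69 → D+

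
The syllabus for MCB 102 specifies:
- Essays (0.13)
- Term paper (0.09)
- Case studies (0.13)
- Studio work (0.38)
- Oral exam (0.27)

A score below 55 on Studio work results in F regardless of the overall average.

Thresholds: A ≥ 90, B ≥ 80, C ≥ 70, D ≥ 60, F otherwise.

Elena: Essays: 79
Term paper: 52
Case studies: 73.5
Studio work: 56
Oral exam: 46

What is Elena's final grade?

Studio work score 56 ≥ 55: minimum met.
Weighted total:
  Essays 79 × 0.13 = 10.27
  Term paper 52 × 0.09 = 4.68
  Case studies 73.5 × 0.13 = 9.555
  Studio work 56 × 0.38 = 21.28
  Oral exam 46 × 0.27 = 12.42
Sum = 58.205
58.205 < 60 → F

F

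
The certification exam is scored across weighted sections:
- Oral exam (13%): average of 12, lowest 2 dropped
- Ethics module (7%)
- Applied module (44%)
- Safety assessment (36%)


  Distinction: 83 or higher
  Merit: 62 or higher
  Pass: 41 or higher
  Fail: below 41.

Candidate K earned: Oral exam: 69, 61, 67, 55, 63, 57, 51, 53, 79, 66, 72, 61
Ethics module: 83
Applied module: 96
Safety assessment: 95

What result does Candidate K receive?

Distinction

Oral exam: drop 51, 53 → average of remaining 10 = 650/10 = 65
Weighted total:
  Oral exam 65 × 0.13 = 8.45
  Ethics module 83 × 0.07 = 5.81
  Applied module 96 × 0.44 = 42.24
  Safety assessment 95 × 0.36 = 34.2
Sum = 90.7
90.7 ≥ 83 → Distinction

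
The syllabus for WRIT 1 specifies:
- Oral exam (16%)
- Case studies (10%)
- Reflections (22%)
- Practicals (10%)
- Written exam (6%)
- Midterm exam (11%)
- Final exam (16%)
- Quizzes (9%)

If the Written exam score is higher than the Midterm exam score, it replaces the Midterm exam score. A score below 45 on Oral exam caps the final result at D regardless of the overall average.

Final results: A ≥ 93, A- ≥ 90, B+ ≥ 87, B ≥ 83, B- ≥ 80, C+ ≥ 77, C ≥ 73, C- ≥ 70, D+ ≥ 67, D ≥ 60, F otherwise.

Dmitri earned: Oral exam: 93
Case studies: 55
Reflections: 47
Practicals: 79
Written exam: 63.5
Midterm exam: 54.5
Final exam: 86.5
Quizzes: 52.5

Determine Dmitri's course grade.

D+

Written exam (63.5) > Midterm exam (54.5), so Midterm exam counts as 63.5.
Oral exam score 93 ≥ 45: minimum met.
Weighted total:
  Oral exam 93 × 0.16 = 14.88
  Case studies 55 × 0.1 = 5.5
  Reflections 47 × 0.22 = 10.34
  Practicals 79 × 0.1 = 7.9
  Written exam 63.5 × 0.06 = 3.81
  Midterm exam 63.5 × 0.11 = 6.985
  Final exam 86.5 × 0.16 = 13.84
  Quizzes 52.5 × 0.09 = 4.725
Sum = 67.98
67.98 is ≥ 67 and < 70 → D+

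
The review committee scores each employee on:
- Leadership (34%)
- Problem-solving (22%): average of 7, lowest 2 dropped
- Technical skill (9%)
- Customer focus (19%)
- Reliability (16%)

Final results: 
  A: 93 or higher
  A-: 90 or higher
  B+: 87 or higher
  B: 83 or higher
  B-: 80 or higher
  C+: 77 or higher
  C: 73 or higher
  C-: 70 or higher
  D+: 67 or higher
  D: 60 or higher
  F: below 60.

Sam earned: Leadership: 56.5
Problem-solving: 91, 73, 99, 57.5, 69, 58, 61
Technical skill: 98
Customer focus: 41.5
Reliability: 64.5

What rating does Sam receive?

D

Problem-solving: drop 57.5, 58 → average of remaining 5 = 393/5 = 78.6
Weighted total:
  Leadership 56.5 × 0.34 = 19.21
  Problem-solving 78.6 × 0.22 = 17.292
  Technical skill 98 × 0.09 = 8.82
  Customer focus 41.5 × 0.19 = 7.885
  Reliability 64.5 × 0.16 = 10.32
Sum = 63.527
63.527 is ≥ 60 and < 67 → D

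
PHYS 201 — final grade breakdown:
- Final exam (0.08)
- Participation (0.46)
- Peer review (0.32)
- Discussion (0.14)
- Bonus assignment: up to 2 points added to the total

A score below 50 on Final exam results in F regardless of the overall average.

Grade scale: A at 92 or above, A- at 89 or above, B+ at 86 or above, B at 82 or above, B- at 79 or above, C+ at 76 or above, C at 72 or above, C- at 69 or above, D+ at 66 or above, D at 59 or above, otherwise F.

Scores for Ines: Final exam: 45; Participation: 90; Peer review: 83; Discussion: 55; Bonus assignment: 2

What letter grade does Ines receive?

Final exam score 45 < 50: minimum not met.
Weighted total:
  Final exam 45 × 0.08 = 3.6
  Participation 90 × 0.46 = 41.4
  Peer review 83 × 0.32 = 26.56
  Discussion 55 × 0.14 = 7.7
Sum = 79.26
Bonus assignment: 79.26 + 2 = 81.26
Because the Final exam minimum was not met, the result is F.

F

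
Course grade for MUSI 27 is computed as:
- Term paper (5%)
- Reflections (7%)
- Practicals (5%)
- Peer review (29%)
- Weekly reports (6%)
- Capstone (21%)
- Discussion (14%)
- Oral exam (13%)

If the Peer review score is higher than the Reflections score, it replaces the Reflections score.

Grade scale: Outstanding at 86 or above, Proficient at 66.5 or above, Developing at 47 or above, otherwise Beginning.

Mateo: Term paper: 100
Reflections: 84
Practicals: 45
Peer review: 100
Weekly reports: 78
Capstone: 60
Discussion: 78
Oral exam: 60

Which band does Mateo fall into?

Peer review (100) > Reflections (84), so Reflections counts as 100.
Weighted total:
  Term paper 100 × 0.05 = 5
  Reflections 100 × 0.07 = 7
  Practicals 45 × 0.05 = 2.25
  Peer review 100 × 0.29 = 29
  Weekly reports 78 × 0.06 = 4.68
  Capstone 60 × 0.21 = 12.6
  Discussion 78 × 0.14 = 10.92
  Oral exam 60 × 0.13 = 7.8
Sum = 79.25
79.25 is ≥ 66.5 and < 86 → Proficient

Proficient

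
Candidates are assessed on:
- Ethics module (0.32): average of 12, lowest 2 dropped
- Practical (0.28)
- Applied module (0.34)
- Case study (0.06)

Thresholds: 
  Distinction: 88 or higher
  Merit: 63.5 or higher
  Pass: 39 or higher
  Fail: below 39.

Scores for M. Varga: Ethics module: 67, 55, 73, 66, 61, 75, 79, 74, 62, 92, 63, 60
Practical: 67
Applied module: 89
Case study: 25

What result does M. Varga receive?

Merit

Ethics module: drop 55, 60 → average of remaining 10 = 712/10 = 71.2
Weighted total:
  Ethics module 71.2 × 0.32 = 22.784
  Practical 67 × 0.28 = 18.76
  Applied module 89 × 0.34 = 30.26
  Case study 25 × 0.06 = 1.5
Sum = 73.304
73.304 is ≥ 63.5 and < 88 → Merit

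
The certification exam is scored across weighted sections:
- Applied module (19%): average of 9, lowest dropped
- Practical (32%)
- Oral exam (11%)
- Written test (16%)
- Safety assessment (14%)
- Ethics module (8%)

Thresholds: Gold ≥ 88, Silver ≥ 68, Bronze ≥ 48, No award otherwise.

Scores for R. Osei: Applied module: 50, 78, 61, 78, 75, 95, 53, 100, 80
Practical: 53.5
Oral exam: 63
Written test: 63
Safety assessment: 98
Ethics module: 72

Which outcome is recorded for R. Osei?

Silver

Applied module: drop 50 → average of remaining 8 = 620/8 = 77.5
Weighted total:
  Applied module 77.5 × 0.19 = 14.725
  Practical 53.5 × 0.32 = 17.12
  Oral exam 63 × 0.11 = 6.93
  Written test 63 × 0.16 = 10.08
  Safety assessment 98 × 0.14 = 13.72
  Ethics module 72 × 0.08 = 5.76
Sum = 68.335
68.335 is ≥ 68 and < 88 → Silver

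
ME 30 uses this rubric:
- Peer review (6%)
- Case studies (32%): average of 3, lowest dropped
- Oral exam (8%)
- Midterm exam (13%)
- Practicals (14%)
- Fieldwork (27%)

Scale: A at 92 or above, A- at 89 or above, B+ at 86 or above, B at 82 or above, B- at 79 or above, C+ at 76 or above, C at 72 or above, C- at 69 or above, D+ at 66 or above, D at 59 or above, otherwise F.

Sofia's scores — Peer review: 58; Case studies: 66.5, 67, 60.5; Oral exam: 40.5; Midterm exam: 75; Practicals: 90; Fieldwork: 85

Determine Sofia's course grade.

Case studies: drop 60.5 → average of remaining 2 = 133.5/2 = 66.75
Weighted total:
  Peer review 58 × 0.06 = 3.48
  Case studies 66.75 × 0.32 = 21.36
  Oral exam 40.5 × 0.08 = 3.24
  Midterm exam 75 × 0.13 = 9.75
  Practicals 90 × 0.14 = 12.6
  Fieldwork 85 × 0.27 = 22.95
Sum = 73.38
73.38 is ≥ 72 and < 76 → C

C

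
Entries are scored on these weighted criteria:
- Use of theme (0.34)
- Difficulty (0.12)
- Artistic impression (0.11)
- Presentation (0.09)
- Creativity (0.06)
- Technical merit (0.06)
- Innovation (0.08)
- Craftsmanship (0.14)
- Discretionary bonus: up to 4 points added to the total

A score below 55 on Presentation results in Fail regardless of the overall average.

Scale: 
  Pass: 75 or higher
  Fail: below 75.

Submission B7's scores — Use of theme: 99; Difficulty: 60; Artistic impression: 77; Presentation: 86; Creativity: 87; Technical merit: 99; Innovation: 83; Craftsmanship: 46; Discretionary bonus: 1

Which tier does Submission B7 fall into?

Pass

Presentation score 86 ≥ 55: minimum met.
Weighted total:
  Use of theme 99 × 0.34 = 33.66
  Difficulty 60 × 0.12 = 7.2
  Artistic impression 77 × 0.11 = 8.47
  Presentation 86 × 0.09 = 7.74
  Creativity 87 × 0.06 = 5.22
  Technical merit 99 × 0.06 = 5.94
  Innovation 83 × 0.08 = 6.64
  Craftsmanship 46 × 0.14 = 6.44
Sum = 81.31
Discretionary bonus: 81.31 + 1 = 82.31
82.31 ≥ 75 → Pass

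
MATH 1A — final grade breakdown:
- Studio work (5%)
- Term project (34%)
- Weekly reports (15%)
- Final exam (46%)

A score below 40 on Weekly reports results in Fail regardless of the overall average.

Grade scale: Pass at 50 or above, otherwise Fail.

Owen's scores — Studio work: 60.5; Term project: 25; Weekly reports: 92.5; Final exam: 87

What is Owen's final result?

Pass

Weekly reports score 92.5 ≥ 40: minimum met.
Weighted total:
  Studio work 60.5 × 0.05 = 3.025
  Term project 25 × 0.34 = 8.5
  Weekly reports 92.5 × 0.15 = 13.875
  Final exam 87 × 0.46 = 40.02
Sum = 65.42
65.42 ≥ 50 → Pass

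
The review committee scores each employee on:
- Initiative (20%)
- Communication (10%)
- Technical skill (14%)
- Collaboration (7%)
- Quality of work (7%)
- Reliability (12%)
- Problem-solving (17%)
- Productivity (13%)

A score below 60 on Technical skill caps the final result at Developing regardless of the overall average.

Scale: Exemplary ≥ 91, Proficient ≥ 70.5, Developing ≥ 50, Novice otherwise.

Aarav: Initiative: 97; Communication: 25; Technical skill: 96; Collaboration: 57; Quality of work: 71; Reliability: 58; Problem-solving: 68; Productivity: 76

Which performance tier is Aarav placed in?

Proficient

Technical skill score 96 ≥ 60: minimum met.
Weighted total:
  Initiative 97 × 0.2 = 19.4
  Communication 25 × 0.1 = 2.5
  Technical skill 96 × 0.14 = 13.44
  Collaboration 57 × 0.07 = 3.99
  Quality of work 71 × 0.07 = 4.97
  Reliability 58 × 0.12 = 6.96
  Problem-solving 68 × 0.17 = 11.56
  Productivity 76 × 0.13 = 9.88
Sum = 72.7
72.7 is ≥ 70.5 and < 91 → Proficient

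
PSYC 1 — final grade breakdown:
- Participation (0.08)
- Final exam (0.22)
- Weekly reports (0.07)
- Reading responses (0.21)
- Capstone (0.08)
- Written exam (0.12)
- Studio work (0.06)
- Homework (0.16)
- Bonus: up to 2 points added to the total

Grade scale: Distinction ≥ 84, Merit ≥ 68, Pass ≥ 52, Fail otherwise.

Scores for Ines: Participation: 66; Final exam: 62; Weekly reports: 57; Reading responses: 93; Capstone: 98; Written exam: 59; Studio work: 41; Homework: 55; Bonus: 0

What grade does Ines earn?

Weighted total:
  Participation 66 × 0.08 = 5.28
  Final exam 62 × 0.22 = 13.64
  Weekly reports 57 × 0.07 = 3.99
  Reading responses 93 × 0.21 = 19.53
  Capstone 98 × 0.08 = 7.84
  Written exam 59 × 0.12 = 7.08
  Studio work 41 × 0.06 = 2.46
  Homework 55 × 0.16 = 8.8
Sum = 68.62
Bonus: 68.62 + 0 = 68.62
68.62 is ≥ 68 and < 84 → Merit

Merit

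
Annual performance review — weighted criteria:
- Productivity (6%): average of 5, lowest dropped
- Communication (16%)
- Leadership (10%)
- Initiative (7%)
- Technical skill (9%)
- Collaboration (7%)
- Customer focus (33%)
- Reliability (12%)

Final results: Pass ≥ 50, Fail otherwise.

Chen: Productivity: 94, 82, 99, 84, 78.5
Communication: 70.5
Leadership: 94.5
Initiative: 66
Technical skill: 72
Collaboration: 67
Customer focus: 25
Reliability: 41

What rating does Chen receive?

Productivity: drop 78.5 → average of remaining 4 = 359/4 = 89.75
Weighted total:
  Productivity 89.75 × 0.06 = 5.385
  Communication 70.5 × 0.16 = 11.28
  Leadership 94.5 × 0.1 = 9.45
  Initiative 66 × 0.07 = 4.62
  Technical skill 72 × 0.09 = 6.48
  Collaboration 67 × 0.07 = 4.69
  Customer focus 25 × 0.33 = 8.25
  Reliability 41 × 0.12 = 4.92
Sum = 55.075
55.075 ≥ 50 → Pass

Pass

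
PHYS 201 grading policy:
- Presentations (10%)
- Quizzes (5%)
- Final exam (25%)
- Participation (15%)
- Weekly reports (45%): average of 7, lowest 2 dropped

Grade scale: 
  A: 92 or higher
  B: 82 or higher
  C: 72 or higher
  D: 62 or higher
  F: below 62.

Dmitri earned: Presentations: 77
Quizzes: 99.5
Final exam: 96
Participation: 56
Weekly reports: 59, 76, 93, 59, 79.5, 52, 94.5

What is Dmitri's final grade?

C

Weekly reports: drop 52, 59 → average of remaining 5 = 402/5 = 80.4
Weighted total:
  Presentations 77 × 0.1 = 7.7
  Quizzes 99.5 × 0.05 = 4.975
  Final exam 96 × 0.25 = 24
  Participation 56 × 0.15 = 8.4
  Weekly reports 80.4 × 0.45 = 36.18
Sum = 81.255
81.255 is ≥ 72 and < 82 → C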